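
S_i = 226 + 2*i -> [226, 228, 230, 232, 234]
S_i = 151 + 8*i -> [151, 159, 167, 175, 183]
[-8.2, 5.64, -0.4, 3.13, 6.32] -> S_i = Random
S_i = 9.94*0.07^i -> [9.94, 0.7, 0.05, 0.0, 0.0]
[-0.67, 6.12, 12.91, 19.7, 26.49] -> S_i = -0.67 + 6.79*i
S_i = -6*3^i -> [-6, -18, -54, -162, -486]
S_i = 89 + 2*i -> [89, 91, 93, 95, 97]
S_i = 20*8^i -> [20, 160, 1280, 10240, 81920]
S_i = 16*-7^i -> [16, -112, 784, -5488, 38416]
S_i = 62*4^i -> [62, 248, 992, 3968, 15872]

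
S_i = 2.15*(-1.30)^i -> [2.15, -2.8, 3.63, -4.72, 6.14]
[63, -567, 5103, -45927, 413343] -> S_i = 63*-9^i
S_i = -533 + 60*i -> [-533, -473, -413, -353, -293]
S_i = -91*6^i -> [-91, -546, -3276, -19656, -117936]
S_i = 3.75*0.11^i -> [3.75, 0.41, 0.05, 0.0, 0.0]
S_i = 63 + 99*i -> [63, 162, 261, 360, 459]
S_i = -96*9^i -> [-96, -864, -7776, -69984, -629856]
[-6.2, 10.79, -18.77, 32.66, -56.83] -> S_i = -6.20*(-1.74)^i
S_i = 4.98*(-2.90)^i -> [4.98, -14.44, 41.88, -121.46, 352.23]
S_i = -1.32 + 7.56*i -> [-1.32, 6.24, 13.8, 21.36, 28.92]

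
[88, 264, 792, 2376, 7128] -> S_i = 88*3^i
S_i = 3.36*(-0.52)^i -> [3.36, -1.75, 0.91, -0.47, 0.25]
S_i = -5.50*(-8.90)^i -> [-5.5, 48.95, -435.66, 3877.33, -34508.23]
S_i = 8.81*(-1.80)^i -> [8.81, -15.86, 28.54, -51.38, 92.48]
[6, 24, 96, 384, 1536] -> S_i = 6*4^i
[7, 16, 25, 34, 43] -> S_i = 7 + 9*i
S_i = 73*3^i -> [73, 219, 657, 1971, 5913]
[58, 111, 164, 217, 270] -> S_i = 58 + 53*i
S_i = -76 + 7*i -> [-76, -69, -62, -55, -48]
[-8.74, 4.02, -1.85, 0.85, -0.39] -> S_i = -8.74*(-0.46)^i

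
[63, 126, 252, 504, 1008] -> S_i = 63*2^i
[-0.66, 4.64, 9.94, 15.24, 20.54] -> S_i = -0.66 + 5.30*i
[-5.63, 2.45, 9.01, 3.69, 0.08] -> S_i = Random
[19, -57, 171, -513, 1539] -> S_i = 19*-3^i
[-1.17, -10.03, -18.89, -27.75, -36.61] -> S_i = -1.17 + -8.86*i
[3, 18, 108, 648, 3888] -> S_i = 3*6^i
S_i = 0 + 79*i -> [0, 79, 158, 237, 316]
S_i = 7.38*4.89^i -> [7.38, 36.09, 176.47, 862.94, 4219.8]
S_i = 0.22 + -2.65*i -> [0.22, -2.43, -5.08, -7.73, -10.38]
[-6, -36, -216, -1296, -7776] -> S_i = -6*6^i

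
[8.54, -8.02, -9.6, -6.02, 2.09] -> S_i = Random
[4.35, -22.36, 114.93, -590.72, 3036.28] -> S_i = 4.35*(-5.14)^i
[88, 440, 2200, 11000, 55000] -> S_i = 88*5^i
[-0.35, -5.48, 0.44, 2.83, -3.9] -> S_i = Random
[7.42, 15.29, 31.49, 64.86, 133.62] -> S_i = 7.42*2.06^i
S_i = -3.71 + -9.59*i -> [-3.71, -13.3, -22.89, -32.48, -42.07]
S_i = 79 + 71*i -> [79, 150, 221, 292, 363]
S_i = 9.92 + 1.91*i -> [9.92, 11.83, 13.74, 15.65, 17.56]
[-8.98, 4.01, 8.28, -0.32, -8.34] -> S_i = Random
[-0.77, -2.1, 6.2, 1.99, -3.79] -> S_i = Random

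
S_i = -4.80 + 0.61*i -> [-4.8, -4.19, -3.58, -2.97, -2.36]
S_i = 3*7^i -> [3, 21, 147, 1029, 7203]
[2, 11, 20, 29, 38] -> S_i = 2 + 9*i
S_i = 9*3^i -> [9, 27, 81, 243, 729]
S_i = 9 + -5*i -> [9, 4, -1, -6, -11]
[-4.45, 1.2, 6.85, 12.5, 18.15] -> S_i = -4.45 + 5.65*i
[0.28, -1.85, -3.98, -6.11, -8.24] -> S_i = 0.28 + -2.13*i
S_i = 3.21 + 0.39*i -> [3.21, 3.6, 3.99, 4.38, 4.77]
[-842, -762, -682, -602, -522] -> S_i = -842 + 80*i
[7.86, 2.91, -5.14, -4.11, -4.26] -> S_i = Random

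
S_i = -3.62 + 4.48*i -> [-3.62, 0.86, 5.34, 9.82, 14.3]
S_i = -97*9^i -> [-97, -873, -7857, -70713, -636417]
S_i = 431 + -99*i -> [431, 332, 233, 134, 35]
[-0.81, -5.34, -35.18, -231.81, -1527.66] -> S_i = -0.81*6.59^i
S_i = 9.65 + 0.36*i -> [9.65, 10.01, 10.37, 10.73, 11.09]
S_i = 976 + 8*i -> [976, 984, 992, 1000, 1008]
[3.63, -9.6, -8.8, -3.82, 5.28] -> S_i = Random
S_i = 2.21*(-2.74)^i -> [2.21, -6.06, 16.59, -45.46, 124.56]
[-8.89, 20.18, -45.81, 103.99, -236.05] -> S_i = -8.89*(-2.27)^i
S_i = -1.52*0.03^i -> [-1.52, -0.05, -0.0, -0.0, -0.0]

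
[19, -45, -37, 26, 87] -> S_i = Random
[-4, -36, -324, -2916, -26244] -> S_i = -4*9^i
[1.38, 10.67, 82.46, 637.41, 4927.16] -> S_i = 1.38*7.73^i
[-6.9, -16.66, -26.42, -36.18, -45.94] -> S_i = -6.90 + -9.76*i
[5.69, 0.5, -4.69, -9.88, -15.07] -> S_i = 5.69 + -5.19*i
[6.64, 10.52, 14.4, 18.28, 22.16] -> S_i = 6.64 + 3.88*i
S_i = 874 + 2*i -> [874, 876, 878, 880, 882]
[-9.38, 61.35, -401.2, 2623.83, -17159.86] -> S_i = -9.38*(-6.54)^i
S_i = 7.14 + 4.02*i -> [7.14, 11.16, 15.18, 19.2, 23.22]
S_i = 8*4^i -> [8, 32, 128, 512, 2048]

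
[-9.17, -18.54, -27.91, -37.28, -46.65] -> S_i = -9.17 + -9.37*i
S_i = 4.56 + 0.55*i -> [4.56, 5.11, 5.66, 6.21, 6.76]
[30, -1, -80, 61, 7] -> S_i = Random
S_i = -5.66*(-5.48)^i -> [-5.66, 31.02, -169.97, 931.45, -5104.33]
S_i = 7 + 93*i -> [7, 100, 193, 286, 379]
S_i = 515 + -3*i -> [515, 512, 509, 506, 503]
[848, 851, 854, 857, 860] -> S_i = 848 + 3*i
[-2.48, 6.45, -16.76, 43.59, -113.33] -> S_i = -2.48*(-2.60)^i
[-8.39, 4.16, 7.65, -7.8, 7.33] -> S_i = Random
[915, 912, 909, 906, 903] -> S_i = 915 + -3*i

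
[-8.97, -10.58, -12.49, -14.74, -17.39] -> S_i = -8.97*1.18^i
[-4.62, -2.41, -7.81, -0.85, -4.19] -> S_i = Random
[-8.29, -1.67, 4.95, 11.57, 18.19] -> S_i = -8.29 + 6.62*i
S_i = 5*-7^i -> [5, -35, 245, -1715, 12005]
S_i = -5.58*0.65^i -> [-5.58, -3.63, -2.36, -1.53, -1.0]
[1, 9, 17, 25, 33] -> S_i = 1 + 8*i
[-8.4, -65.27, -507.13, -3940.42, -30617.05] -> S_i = -8.40*7.77^i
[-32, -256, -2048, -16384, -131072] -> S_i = -32*8^i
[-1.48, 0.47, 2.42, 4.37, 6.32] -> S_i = -1.48 + 1.95*i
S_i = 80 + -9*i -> [80, 71, 62, 53, 44]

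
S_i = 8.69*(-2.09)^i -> [8.69, -18.16, 37.96, -79.33, 165.81]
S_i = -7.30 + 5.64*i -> [-7.3, -1.66, 3.98, 9.62, 15.26]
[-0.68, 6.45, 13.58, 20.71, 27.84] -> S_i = -0.68 + 7.13*i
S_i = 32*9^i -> [32, 288, 2592, 23328, 209952]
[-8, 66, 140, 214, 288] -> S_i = -8 + 74*i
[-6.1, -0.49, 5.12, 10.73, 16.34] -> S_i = -6.10 + 5.61*i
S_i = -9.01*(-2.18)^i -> [-9.01, 19.64, -42.82, 93.35, -203.49]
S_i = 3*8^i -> [3, 24, 192, 1536, 12288]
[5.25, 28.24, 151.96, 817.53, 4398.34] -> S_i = 5.25*5.38^i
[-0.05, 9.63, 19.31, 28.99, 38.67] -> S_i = -0.05 + 9.68*i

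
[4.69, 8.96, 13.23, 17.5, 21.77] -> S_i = 4.69 + 4.27*i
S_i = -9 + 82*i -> [-9, 73, 155, 237, 319]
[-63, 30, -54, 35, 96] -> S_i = Random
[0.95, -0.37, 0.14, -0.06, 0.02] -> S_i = 0.95*(-0.39)^i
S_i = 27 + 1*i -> [27, 28, 29, 30, 31]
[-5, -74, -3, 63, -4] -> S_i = Random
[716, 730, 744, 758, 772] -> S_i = 716 + 14*i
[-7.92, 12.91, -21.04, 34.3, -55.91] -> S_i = -7.92*(-1.63)^i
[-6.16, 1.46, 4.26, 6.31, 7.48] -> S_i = Random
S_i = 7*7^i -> [7, 49, 343, 2401, 16807]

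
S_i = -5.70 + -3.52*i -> [-5.7, -9.22, -12.74, -16.26, -19.78]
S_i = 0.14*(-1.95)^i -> [0.14, -0.27, 0.53, -1.04, 2.02]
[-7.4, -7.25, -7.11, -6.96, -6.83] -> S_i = -7.40*0.98^i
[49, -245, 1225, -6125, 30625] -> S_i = 49*-5^i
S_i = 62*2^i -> [62, 124, 248, 496, 992]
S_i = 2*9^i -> [2, 18, 162, 1458, 13122]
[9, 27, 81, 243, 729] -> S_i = 9*3^i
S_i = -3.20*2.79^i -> [-3.2, -8.93, -24.91, -69.5, -193.9]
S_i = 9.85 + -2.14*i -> [9.85, 7.71, 5.57, 3.43, 1.29]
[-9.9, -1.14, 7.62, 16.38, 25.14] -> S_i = -9.90 + 8.76*i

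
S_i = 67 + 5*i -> [67, 72, 77, 82, 87]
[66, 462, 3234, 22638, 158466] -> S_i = 66*7^i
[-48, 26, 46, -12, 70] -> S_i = Random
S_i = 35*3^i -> [35, 105, 315, 945, 2835]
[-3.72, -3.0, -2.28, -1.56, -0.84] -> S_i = -3.72 + 0.72*i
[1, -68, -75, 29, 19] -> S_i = Random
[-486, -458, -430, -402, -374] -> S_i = -486 + 28*i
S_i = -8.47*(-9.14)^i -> [-8.47, 77.42, -707.58, 6467.28, -59110.98]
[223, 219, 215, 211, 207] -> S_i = 223 + -4*i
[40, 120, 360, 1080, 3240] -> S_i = 40*3^i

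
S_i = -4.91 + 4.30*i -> [-4.91, -0.61, 3.69, 7.99, 12.29]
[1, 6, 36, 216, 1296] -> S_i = 1*6^i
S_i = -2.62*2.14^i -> [-2.62, -5.61, -12.0, -25.68, -54.95]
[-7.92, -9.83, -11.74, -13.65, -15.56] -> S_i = -7.92 + -1.91*i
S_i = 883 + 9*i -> [883, 892, 901, 910, 919]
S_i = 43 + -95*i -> [43, -52, -147, -242, -337]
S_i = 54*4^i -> [54, 216, 864, 3456, 13824]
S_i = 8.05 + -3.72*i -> [8.05, 4.33, 0.61, -3.11, -6.83]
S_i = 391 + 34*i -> [391, 425, 459, 493, 527]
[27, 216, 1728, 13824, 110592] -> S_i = 27*8^i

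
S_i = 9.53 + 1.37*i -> [9.53, 10.9, 12.27, 13.64, 15.01]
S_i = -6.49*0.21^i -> [-6.49, -1.36, -0.29, -0.06, -0.01]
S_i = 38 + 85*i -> [38, 123, 208, 293, 378]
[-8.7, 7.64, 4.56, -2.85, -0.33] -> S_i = Random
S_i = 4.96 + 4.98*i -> [4.96, 9.94, 14.92, 19.9, 24.88]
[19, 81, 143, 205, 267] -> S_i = 19 + 62*i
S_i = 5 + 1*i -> [5, 6, 7, 8, 9]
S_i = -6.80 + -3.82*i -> [-6.8, -10.62, -14.44, -18.26, -22.08]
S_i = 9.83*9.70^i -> [9.83, 95.35, 924.9, 8971.58, 87024.28]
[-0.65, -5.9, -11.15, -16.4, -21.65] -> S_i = -0.65 + -5.25*i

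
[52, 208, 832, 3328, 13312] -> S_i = 52*4^i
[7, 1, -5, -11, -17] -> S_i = 7 + -6*i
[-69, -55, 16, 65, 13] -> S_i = Random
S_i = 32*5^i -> [32, 160, 800, 4000, 20000]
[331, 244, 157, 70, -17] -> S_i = 331 + -87*i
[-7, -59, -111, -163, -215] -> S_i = -7 + -52*i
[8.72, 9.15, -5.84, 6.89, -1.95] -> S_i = Random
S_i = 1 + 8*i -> [1, 9, 17, 25, 33]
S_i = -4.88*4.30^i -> [-4.88, -20.98, -90.23, -387.99, -1668.37]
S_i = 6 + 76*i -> [6, 82, 158, 234, 310]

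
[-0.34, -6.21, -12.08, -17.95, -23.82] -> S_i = -0.34 + -5.87*i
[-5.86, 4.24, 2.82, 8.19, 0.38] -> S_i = Random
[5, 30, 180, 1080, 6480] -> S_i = 5*6^i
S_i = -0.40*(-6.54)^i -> [-0.4, 2.62, -17.11, 111.89, -731.76]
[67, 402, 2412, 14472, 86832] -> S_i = 67*6^i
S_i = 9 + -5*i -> [9, 4, -1, -6, -11]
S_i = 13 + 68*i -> [13, 81, 149, 217, 285]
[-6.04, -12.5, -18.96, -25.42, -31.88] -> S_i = -6.04 + -6.46*i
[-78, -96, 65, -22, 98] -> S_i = Random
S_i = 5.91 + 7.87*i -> [5.91, 13.78, 21.65, 29.52, 37.39]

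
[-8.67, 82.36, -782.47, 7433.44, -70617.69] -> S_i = -8.67*(-9.50)^i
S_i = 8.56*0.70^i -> [8.56, 5.99, 4.19, 2.94, 2.06]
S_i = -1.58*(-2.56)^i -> [-1.58, 4.04, -10.35, 26.51, -67.86]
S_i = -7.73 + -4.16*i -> [-7.73, -11.89, -16.05, -20.21, -24.37]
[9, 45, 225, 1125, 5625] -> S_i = 9*5^i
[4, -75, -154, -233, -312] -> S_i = 4 + -79*i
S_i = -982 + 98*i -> [-982, -884, -786, -688, -590]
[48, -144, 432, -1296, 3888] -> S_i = 48*-3^i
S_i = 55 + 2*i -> [55, 57, 59, 61, 63]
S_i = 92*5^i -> [92, 460, 2300, 11500, 57500]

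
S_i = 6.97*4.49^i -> [6.97, 31.3, 140.52, 630.92, 2832.81]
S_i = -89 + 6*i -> [-89, -83, -77, -71, -65]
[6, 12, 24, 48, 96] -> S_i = 6*2^i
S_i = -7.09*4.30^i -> [-7.09, -30.49, -131.09, -563.7, -2423.93]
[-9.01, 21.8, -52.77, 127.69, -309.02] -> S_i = -9.01*(-2.42)^i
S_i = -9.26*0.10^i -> [-9.26, -0.93, -0.09, -0.01, -0.0]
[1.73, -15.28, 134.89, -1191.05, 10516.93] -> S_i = 1.73*(-8.83)^i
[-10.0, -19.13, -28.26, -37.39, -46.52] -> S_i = -10.00 + -9.13*i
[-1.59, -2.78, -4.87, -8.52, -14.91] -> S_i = -1.59*1.75^i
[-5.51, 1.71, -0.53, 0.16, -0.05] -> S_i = -5.51*(-0.31)^i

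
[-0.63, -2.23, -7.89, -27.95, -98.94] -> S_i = -0.63*3.54^i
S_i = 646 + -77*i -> [646, 569, 492, 415, 338]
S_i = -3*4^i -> [-3, -12, -48, -192, -768]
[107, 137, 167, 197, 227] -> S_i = 107 + 30*i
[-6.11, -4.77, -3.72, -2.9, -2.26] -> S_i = -6.11*0.78^i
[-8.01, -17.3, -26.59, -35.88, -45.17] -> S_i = -8.01 + -9.29*i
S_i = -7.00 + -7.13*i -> [-7.0, -14.13, -21.26, -28.39, -35.52]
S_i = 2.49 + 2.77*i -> [2.49, 5.26, 8.03, 10.8, 13.57]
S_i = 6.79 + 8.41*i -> [6.79, 15.2, 23.61, 32.02, 40.43]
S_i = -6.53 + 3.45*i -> [-6.53, -3.08, 0.37, 3.82, 7.27]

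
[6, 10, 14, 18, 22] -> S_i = 6 + 4*i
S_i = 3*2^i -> [3, 6, 12, 24, 48]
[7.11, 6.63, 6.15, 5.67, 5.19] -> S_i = 7.11 + -0.48*i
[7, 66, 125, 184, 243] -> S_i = 7 + 59*i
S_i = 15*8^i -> [15, 120, 960, 7680, 61440]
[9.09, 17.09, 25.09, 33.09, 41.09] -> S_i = 9.09 + 8.00*i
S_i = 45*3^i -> [45, 135, 405, 1215, 3645]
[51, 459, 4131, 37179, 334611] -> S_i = 51*9^i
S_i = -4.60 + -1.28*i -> [-4.6, -5.88, -7.16, -8.44, -9.72]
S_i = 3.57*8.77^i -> [3.57, 31.31, 274.58, 2408.06, 21118.67]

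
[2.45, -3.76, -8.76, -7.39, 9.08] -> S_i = Random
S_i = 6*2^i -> [6, 12, 24, 48, 96]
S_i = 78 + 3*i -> [78, 81, 84, 87, 90]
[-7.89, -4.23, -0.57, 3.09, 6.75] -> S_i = -7.89 + 3.66*i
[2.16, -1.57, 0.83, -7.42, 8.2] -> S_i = Random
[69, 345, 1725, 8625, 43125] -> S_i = 69*5^i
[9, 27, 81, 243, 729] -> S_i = 9*3^i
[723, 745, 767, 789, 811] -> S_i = 723 + 22*i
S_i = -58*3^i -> [-58, -174, -522, -1566, -4698]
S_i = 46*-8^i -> [46, -368, 2944, -23552, 188416]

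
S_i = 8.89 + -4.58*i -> [8.89, 4.31, -0.27, -4.85, -9.43]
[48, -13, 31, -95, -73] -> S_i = Random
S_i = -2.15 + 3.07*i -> [-2.15, 0.92, 3.99, 7.06, 10.13]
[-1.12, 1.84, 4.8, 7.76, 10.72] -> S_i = -1.12 + 2.96*i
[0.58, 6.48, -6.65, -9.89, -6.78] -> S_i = Random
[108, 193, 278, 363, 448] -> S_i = 108 + 85*i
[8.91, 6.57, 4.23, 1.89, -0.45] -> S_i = 8.91 + -2.34*i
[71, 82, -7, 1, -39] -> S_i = Random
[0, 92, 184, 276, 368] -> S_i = 0 + 92*i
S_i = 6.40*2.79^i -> [6.4, 17.86, 49.82, 138.99, 387.79]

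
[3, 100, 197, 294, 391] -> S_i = 3 + 97*i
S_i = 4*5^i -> [4, 20, 100, 500, 2500]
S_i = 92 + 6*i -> [92, 98, 104, 110, 116]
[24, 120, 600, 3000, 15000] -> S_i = 24*5^i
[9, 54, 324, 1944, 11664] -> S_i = 9*6^i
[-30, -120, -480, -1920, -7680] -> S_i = -30*4^i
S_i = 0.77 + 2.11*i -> [0.77, 2.88, 4.99, 7.1, 9.21]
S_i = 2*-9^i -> [2, -18, 162, -1458, 13122]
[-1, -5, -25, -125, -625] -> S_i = -1*5^i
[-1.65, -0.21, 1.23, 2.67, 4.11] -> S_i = -1.65 + 1.44*i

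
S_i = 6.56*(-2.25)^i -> [6.56, -14.76, 33.21, -74.72, 168.13]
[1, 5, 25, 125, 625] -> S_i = 1*5^i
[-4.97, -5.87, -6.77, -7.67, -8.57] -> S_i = -4.97 + -0.90*i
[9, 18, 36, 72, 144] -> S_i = 9*2^i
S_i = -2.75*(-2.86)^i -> [-2.75, 7.86, -22.49, 64.33, -183.99]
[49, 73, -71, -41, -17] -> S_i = Random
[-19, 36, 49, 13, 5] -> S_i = Random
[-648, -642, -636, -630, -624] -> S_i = -648 + 6*i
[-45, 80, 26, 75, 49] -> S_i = Random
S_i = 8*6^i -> [8, 48, 288, 1728, 10368]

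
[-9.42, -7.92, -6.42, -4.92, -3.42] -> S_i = -9.42 + 1.50*i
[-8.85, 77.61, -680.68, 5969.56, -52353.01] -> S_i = -8.85*(-8.77)^i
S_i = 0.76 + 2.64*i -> [0.76, 3.4, 6.04, 8.68, 11.32]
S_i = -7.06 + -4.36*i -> [-7.06, -11.42, -15.78, -20.14, -24.5]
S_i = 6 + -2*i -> [6, 4, 2, 0, -2]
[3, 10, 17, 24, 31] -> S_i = 3 + 7*i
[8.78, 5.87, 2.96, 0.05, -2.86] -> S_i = 8.78 + -2.91*i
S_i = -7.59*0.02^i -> [-7.59, -0.15, -0.0, -0.0, -0.0]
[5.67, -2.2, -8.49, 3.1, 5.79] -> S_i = Random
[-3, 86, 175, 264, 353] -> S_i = -3 + 89*i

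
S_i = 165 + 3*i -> [165, 168, 171, 174, 177]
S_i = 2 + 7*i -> [2, 9, 16, 23, 30]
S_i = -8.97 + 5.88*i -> [-8.97, -3.09, 2.79, 8.67, 14.55]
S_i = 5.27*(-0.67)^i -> [5.27, -3.53, 2.37, -1.59, 1.06]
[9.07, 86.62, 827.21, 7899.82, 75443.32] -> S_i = 9.07*9.55^i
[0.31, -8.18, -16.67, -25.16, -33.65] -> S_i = 0.31 + -8.49*i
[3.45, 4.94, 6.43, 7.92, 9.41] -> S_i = 3.45 + 1.49*i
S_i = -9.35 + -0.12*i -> [-9.35, -9.47, -9.59, -9.71, -9.83]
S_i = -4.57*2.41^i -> [-4.57, -11.01, -26.54, -63.97, -154.16]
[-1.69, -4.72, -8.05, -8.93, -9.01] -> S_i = Random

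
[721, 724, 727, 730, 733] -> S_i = 721 + 3*i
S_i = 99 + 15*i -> [99, 114, 129, 144, 159]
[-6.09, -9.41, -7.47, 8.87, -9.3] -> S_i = Random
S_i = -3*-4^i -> [-3, 12, -48, 192, -768]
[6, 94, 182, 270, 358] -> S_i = 6 + 88*i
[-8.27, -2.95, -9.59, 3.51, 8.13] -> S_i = Random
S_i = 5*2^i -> [5, 10, 20, 40, 80]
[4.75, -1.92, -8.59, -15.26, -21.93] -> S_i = 4.75 + -6.67*i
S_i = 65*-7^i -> [65, -455, 3185, -22295, 156065]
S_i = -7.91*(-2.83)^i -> [-7.91, 22.39, -63.35, 179.28, -507.37]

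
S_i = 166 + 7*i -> [166, 173, 180, 187, 194]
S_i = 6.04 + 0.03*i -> [6.04, 6.07, 6.1, 6.13, 6.16]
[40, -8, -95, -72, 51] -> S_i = Random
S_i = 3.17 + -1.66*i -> [3.17, 1.51, -0.15, -1.81, -3.47]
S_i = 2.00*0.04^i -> [2.0, 0.08, 0.0, 0.0, 0.0]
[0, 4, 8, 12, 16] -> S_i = 0 + 4*i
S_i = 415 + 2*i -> [415, 417, 419, 421, 423]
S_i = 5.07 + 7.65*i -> [5.07, 12.72, 20.37, 28.02, 35.67]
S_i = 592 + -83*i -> [592, 509, 426, 343, 260]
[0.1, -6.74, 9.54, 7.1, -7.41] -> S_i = Random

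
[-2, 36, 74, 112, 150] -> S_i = -2 + 38*i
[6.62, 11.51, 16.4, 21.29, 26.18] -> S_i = 6.62 + 4.89*i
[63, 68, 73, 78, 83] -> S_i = 63 + 5*i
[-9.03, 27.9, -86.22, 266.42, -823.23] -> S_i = -9.03*(-3.09)^i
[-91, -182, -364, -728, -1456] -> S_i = -91*2^i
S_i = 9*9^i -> [9, 81, 729, 6561, 59049]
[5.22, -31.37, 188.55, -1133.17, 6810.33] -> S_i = 5.22*(-6.01)^i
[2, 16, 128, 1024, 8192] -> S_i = 2*8^i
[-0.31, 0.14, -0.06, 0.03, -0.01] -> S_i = -0.31*(-0.44)^i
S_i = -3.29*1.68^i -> [-3.29, -5.53, -9.29, -15.6, -26.21]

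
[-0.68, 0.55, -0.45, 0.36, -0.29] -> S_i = -0.68*(-0.81)^i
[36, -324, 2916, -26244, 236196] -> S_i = 36*-9^i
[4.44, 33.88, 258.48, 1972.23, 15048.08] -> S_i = 4.44*7.63^i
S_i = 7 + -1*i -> [7, 6, 5, 4, 3]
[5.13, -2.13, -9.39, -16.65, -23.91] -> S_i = 5.13 + -7.26*i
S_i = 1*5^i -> [1, 5, 25, 125, 625]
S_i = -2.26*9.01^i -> [-2.26, -20.36, -183.47, -1653.04, -14893.87]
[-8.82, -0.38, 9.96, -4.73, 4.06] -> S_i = Random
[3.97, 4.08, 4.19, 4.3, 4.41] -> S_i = 3.97 + 0.11*i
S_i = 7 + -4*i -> [7, 3, -1, -5, -9]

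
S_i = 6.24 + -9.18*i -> [6.24, -2.94, -12.12, -21.3, -30.48]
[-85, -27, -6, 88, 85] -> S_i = Random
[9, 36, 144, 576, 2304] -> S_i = 9*4^i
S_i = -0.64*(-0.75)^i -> [-0.64, 0.48, -0.36, 0.27, -0.2]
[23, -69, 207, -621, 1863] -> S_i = 23*-3^i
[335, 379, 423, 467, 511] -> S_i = 335 + 44*i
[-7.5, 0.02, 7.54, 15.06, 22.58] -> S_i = -7.50 + 7.52*i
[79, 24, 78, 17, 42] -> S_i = Random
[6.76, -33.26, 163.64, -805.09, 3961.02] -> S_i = 6.76*(-4.92)^i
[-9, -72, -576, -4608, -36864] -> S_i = -9*8^i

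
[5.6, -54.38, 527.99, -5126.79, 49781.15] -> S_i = 5.60*(-9.71)^i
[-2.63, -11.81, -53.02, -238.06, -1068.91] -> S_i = -2.63*4.49^i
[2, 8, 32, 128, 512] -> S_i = 2*4^i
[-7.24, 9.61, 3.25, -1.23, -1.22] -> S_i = Random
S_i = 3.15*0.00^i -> [3.15, 0.0, 0.0, 0.0, 0.0]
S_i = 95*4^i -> [95, 380, 1520, 6080, 24320]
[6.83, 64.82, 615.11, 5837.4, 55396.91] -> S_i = 6.83*9.49^i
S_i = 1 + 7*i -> [1, 8, 15, 22, 29]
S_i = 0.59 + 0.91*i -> [0.59, 1.5, 2.41, 3.32, 4.23]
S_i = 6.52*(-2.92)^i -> [6.52, -19.04, 55.59, -162.33, 474.0]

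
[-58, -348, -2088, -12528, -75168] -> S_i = -58*6^i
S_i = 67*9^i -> [67, 603, 5427, 48843, 439587]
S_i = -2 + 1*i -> [-2, -1, 0, 1, 2]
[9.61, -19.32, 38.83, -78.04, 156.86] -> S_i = 9.61*(-2.01)^i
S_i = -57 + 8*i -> [-57, -49, -41, -33, -25]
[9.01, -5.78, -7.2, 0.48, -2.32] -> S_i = Random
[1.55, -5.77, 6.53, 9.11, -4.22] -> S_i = Random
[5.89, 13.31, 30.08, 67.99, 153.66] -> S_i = 5.89*2.26^i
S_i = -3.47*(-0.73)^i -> [-3.47, 2.53, -1.85, 1.35, -0.99]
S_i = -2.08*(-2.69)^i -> [-2.08, 5.6, -15.05, 40.49, -108.91]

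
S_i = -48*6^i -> [-48, -288, -1728, -10368, -62208]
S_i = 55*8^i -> [55, 440, 3520, 28160, 225280]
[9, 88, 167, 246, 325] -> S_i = 9 + 79*i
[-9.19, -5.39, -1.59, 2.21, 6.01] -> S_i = -9.19 + 3.80*i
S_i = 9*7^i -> [9, 63, 441, 3087, 21609]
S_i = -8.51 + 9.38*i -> [-8.51, 0.87, 10.25, 19.63, 29.01]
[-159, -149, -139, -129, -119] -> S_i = -159 + 10*i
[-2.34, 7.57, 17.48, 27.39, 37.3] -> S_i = -2.34 + 9.91*i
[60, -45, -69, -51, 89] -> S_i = Random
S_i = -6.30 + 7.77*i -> [-6.3, 1.47, 9.24, 17.01, 24.78]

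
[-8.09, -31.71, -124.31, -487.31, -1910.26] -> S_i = -8.09*3.92^i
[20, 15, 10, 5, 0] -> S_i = 20 + -5*i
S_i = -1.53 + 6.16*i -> [-1.53, 4.63, 10.79, 16.95, 23.11]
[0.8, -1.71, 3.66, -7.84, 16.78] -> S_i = 0.80*(-2.14)^i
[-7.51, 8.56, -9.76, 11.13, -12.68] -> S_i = -7.51*(-1.14)^i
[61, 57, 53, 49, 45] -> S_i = 61 + -4*i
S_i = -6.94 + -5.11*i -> [-6.94, -12.05, -17.16, -22.27, -27.38]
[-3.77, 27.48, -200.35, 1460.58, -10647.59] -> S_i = -3.77*(-7.29)^i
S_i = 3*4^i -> [3, 12, 48, 192, 768]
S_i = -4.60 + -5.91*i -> [-4.6, -10.51, -16.42, -22.33, -28.24]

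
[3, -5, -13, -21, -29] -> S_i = 3 + -8*i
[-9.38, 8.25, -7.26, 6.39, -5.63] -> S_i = -9.38*(-0.88)^i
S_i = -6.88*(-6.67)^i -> [-6.88, 45.89, -306.08, 2041.58, -13617.32]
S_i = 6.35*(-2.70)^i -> [6.35, -17.14, 46.29, -124.99, 337.47]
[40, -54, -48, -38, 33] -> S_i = Random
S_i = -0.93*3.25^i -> [-0.93, -3.02, -9.82, -31.93, -103.76]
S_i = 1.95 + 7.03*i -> [1.95, 8.98, 16.01, 23.04, 30.07]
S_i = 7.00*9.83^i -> [7.0, 68.81, 676.4, 6649.03, 65360.01]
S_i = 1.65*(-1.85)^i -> [1.65, -3.05, 5.65, -10.45, 19.33]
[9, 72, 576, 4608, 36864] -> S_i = 9*8^i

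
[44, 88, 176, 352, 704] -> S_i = 44*2^i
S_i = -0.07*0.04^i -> [-0.07, -0.0, -0.0, -0.0, -0.0]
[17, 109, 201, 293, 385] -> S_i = 17 + 92*i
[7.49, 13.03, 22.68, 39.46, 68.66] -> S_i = 7.49*1.74^i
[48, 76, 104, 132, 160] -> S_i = 48 + 28*i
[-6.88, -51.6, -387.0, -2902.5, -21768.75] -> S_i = -6.88*7.50^i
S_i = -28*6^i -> [-28, -168, -1008, -6048, -36288]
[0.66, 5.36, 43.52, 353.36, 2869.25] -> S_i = 0.66*8.12^i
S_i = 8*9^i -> [8, 72, 648, 5832, 52488]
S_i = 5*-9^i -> [5, -45, 405, -3645, 32805]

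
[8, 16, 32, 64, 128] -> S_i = 8*2^i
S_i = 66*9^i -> [66, 594, 5346, 48114, 433026]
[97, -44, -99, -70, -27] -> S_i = Random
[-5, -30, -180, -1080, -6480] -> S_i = -5*6^i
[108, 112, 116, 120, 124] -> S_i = 108 + 4*i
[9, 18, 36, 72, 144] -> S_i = 9*2^i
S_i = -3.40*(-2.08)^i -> [-3.4, 7.07, -14.71, 30.6, -63.64]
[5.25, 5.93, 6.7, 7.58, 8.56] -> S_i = 5.25*1.13^i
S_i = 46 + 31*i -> [46, 77, 108, 139, 170]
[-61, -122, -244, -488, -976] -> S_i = -61*2^i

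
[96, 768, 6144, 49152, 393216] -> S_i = 96*8^i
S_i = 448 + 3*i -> [448, 451, 454, 457, 460]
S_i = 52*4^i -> [52, 208, 832, 3328, 13312]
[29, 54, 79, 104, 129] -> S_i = 29 + 25*i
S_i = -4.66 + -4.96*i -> [-4.66, -9.62, -14.58, -19.54, -24.5]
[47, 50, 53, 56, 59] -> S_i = 47 + 3*i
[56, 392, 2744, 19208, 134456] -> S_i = 56*7^i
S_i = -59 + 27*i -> [-59, -32, -5, 22, 49]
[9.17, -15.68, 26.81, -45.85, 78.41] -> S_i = 9.17*(-1.71)^i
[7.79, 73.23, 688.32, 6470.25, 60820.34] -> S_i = 7.79*9.40^i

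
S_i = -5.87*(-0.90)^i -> [-5.87, 5.28, -4.75, 4.28, -3.85]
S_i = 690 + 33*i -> [690, 723, 756, 789, 822]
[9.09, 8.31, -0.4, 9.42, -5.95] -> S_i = Random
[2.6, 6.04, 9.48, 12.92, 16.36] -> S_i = 2.60 + 3.44*i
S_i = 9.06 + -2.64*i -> [9.06, 6.42, 3.78, 1.14, -1.5]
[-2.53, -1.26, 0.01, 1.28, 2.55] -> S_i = -2.53 + 1.27*i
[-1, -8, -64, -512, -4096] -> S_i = -1*8^i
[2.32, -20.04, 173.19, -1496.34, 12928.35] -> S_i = 2.32*(-8.64)^i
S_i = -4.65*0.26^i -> [-4.65, -1.21, -0.31, -0.08, -0.02]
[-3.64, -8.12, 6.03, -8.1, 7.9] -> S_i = Random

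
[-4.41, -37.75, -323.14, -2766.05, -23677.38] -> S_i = -4.41*8.56^i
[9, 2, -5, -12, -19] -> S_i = 9 + -7*i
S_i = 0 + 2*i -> [0, 2, 4, 6, 8]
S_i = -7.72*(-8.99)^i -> [-7.72, 69.4, -623.93, 5609.14, -50426.18]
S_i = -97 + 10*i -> [-97, -87, -77, -67, -57]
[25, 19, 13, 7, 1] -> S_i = 25 + -6*i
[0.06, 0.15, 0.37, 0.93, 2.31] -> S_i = 0.06*2.49^i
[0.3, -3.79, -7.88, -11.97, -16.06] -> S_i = 0.30 + -4.09*i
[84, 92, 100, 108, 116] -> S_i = 84 + 8*i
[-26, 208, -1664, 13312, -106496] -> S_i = -26*-8^i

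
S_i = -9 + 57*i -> [-9, 48, 105, 162, 219]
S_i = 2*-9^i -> [2, -18, 162, -1458, 13122]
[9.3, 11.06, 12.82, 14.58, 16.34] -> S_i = 9.30 + 1.76*i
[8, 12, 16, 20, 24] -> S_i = 8 + 4*i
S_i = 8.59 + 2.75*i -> [8.59, 11.34, 14.09, 16.84, 19.59]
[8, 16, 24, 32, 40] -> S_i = 8 + 8*i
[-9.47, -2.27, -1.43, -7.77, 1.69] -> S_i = Random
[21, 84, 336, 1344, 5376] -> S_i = 21*4^i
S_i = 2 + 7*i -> [2, 9, 16, 23, 30]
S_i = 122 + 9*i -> [122, 131, 140, 149, 158]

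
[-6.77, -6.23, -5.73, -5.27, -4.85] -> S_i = -6.77*0.92^i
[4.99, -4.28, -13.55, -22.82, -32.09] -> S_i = 4.99 + -9.27*i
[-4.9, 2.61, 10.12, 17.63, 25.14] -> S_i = -4.90 + 7.51*i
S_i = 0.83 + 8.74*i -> [0.83, 9.57, 18.31, 27.05, 35.79]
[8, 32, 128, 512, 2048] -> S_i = 8*4^i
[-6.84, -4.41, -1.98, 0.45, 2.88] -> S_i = -6.84 + 2.43*i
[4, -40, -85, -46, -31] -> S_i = Random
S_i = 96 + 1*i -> [96, 97, 98, 99, 100]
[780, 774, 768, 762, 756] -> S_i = 780 + -6*i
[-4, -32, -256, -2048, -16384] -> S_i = -4*8^i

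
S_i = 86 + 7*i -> [86, 93, 100, 107, 114]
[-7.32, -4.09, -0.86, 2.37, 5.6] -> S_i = -7.32 + 3.23*i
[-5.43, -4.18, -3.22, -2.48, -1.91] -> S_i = -5.43*0.77^i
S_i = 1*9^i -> [1, 9, 81, 729, 6561]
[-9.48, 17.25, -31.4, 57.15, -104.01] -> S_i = -9.48*(-1.82)^i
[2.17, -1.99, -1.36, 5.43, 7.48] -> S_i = Random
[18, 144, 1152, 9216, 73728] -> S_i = 18*8^i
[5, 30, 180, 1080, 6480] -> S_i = 5*6^i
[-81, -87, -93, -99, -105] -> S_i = -81 + -6*i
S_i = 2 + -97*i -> [2, -95, -192, -289, -386]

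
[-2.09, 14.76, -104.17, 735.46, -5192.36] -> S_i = -2.09*(-7.06)^i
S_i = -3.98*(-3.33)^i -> [-3.98, 13.25, -44.13, 146.97, -489.4]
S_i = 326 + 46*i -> [326, 372, 418, 464, 510]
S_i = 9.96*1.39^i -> [9.96, 13.84, 19.24, 26.75, 37.18]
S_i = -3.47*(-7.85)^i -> [-3.47, 27.24, -213.83, 1678.57, -13176.74]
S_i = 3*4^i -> [3, 12, 48, 192, 768]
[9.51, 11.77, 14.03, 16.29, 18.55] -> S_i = 9.51 + 2.26*i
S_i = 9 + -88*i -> [9, -79, -167, -255, -343]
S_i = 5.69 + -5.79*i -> [5.69, -0.1, -5.89, -11.68, -17.47]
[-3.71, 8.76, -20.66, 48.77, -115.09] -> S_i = -3.71*(-2.36)^i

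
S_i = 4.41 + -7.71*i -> [4.41, -3.3, -11.01, -18.72, -26.43]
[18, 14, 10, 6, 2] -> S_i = 18 + -4*i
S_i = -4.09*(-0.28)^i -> [-4.09, 1.15, -0.32, 0.09, -0.03]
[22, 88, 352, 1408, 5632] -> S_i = 22*4^i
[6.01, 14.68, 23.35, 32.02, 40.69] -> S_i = 6.01 + 8.67*i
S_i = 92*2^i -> [92, 184, 368, 736, 1472]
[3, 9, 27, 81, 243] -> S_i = 3*3^i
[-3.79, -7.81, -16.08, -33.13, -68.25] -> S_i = -3.79*2.06^i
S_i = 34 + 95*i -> [34, 129, 224, 319, 414]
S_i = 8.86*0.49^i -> [8.86, 4.34, 2.13, 1.04, 0.51]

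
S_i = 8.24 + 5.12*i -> [8.24, 13.36, 18.48, 23.6, 28.72]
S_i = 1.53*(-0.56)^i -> [1.53, -0.86, 0.48, -0.27, 0.15]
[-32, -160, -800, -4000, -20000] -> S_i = -32*5^i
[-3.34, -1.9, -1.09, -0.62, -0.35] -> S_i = -3.34*0.57^i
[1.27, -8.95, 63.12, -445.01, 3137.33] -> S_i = 1.27*(-7.05)^i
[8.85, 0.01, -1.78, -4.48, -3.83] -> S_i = Random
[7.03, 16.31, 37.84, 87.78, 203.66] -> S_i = 7.03*2.32^i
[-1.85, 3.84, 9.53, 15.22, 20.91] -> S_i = -1.85 + 5.69*i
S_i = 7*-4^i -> [7, -28, 112, -448, 1792]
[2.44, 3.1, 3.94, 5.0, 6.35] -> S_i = 2.44*1.27^i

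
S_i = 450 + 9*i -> [450, 459, 468, 477, 486]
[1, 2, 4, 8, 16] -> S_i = 1*2^i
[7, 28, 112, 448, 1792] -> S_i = 7*4^i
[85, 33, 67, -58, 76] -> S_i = Random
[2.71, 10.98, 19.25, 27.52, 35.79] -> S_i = 2.71 + 8.27*i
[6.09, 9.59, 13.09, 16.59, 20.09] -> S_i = 6.09 + 3.50*i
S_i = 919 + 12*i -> [919, 931, 943, 955, 967]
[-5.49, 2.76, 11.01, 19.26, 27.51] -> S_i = -5.49 + 8.25*i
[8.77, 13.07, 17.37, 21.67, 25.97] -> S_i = 8.77 + 4.30*i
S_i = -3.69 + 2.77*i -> [-3.69, -0.92, 1.85, 4.62, 7.39]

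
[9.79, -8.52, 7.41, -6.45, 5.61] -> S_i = 9.79*(-0.87)^i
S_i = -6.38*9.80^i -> [-6.38, -62.52, -612.74, -6004.8, -58847.09]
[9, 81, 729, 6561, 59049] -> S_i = 9*9^i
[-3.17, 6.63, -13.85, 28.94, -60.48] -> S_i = -3.17*(-2.09)^i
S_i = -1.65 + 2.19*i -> [-1.65, 0.54, 2.73, 4.92, 7.11]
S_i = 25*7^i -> [25, 175, 1225, 8575, 60025]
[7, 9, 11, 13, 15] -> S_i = 7 + 2*i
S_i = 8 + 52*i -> [8, 60, 112, 164, 216]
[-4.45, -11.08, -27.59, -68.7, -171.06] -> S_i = -4.45*2.49^i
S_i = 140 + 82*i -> [140, 222, 304, 386, 468]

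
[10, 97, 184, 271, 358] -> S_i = 10 + 87*i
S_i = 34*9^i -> [34, 306, 2754, 24786, 223074]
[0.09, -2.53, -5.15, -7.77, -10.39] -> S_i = 0.09 + -2.62*i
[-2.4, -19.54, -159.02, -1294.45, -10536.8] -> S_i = -2.40*8.14^i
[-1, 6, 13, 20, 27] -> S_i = -1 + 7*i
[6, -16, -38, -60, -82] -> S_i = 6 + -22*i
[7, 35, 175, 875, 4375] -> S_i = 7*5^i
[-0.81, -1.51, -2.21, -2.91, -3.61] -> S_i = -0.81 + -0.70*i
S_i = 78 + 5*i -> [78, 83, 88, 93, 98]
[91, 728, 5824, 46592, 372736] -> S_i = 91*8^i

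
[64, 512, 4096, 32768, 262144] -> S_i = 64*8^i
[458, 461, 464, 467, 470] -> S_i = 458 + 3*i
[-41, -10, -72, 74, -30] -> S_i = Random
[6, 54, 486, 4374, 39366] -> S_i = 6*9^i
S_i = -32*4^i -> [-32, -128, -512, -2048, -8192]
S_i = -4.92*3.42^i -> [-4.92, -16.83, -57.55, -196.81, -673.08]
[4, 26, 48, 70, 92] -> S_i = 4 + 22*i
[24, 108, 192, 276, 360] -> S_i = 24 + 84*i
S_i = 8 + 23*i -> [8, 31, 54, 77, 100]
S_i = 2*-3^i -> [2, -6, 18, -54, 162]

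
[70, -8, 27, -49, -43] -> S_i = Random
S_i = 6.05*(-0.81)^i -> [6.05, -4.9, 3.97, -3.22, 2.6]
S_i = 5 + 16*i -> [5, 21, 37, 53, 69]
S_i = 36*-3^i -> [36, -108, 324, -972, 2916]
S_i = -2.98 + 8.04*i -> [-2.98, 5.06, 13.1, 21.14, 29.18]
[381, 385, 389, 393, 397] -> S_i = 381 + 4*i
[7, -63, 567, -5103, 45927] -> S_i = 7*-9^i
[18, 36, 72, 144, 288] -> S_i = 18*2^i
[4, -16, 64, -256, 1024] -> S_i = 4*-4^i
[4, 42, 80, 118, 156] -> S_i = 4 + 38*i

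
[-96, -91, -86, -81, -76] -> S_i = -96 + 5*i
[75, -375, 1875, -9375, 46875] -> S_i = 75*-5^i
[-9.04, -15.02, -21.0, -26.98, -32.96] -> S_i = -9.04 + -5.98*i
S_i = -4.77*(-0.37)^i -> [-4.77, 1.76, -0.65, 0.24, -0.09]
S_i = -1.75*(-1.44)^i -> [-1.75, 2.52, -3.63, 5.23, -7.52]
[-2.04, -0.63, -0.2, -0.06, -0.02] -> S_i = -2.04*0.31^i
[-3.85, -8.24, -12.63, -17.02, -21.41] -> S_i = -3.85 + -4.39*i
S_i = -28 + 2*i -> [-28, -26, -24, -22, -20]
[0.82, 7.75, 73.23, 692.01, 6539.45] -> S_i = 0.82*9.45^i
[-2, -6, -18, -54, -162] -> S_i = -2*3^i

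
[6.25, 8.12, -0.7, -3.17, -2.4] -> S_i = Random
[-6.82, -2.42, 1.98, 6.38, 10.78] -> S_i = -6.82 + 4.40*i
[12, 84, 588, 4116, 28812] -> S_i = 12*7^i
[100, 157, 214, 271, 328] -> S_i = 100 + 57*i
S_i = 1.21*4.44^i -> [1.21, 5.37, 23.85, 105.91, 470.24]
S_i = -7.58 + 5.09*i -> [-7.58, -2.49, 2.6, 7.69, 12.78]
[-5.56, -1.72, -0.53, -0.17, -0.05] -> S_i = -5.56*0.31^i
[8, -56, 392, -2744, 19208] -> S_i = 8*-7^i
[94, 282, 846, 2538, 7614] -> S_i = 94*3^i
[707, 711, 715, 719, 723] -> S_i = 707 + 4*i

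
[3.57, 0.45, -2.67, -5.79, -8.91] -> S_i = 3.57 + -3.12*i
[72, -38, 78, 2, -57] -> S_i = Random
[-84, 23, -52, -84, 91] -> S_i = Random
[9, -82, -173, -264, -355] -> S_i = 9 + -91*i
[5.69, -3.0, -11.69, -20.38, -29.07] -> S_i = 5.69 + -8.69*i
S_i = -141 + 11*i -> [-141, -130, -119, -108, -97]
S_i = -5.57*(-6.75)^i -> [-5.57, 37.6, -253.78, 1713.04, -11562.99]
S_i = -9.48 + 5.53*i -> [-9.48, -3.95, 1.58, 7.11, 12.64]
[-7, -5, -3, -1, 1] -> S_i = -7 + 2*i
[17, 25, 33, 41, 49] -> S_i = 17 + 8*i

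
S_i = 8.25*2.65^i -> [8.25, 21.86, 57.94, 153.53, 406.85]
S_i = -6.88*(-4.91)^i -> [-6.88, 33.78, -165.86, 814.39, -3998.66]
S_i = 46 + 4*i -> [46, 50, 54, 58, 62]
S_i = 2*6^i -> [2, 12, 72, 432, 2592]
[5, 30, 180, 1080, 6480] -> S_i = 5*6^i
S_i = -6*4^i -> [-6, -24, -96, -384, -1536]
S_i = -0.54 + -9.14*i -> [-0.54, -9.68, -18.82, -27.96, -37.1]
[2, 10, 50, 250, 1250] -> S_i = 2*5^i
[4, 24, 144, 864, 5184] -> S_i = 4*6^i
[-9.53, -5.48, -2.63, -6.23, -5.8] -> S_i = Random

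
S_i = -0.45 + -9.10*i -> [-0.45, -9.55, -18.65, -27.75, -36.85]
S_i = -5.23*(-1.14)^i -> [-5.23, 5.96, -6.8, 7.75, -8.83]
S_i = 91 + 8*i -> [91, 99, 107, 115, 123]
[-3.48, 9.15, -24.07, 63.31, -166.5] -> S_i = -3.48*(-2.63)^i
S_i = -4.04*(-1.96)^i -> [-4.04, 7.92, -15.52, 30.42, -59.62]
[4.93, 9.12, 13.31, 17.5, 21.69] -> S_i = 4.93 + 4.19*i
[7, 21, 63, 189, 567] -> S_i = 7*3^i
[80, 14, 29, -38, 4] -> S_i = Random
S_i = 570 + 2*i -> [570, 572, 574, 576, 578]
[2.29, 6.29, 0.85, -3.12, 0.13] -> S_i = Random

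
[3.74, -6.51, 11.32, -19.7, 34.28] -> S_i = 3.74*(-1.74)^i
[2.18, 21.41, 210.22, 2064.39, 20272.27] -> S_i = 2.18*9.82^i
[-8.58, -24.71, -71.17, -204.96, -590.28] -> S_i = -8.58*2.88^i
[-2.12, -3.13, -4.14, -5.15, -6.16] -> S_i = -2.12 + -1.01*i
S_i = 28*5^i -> [28, 140, 700, 3500, 17500]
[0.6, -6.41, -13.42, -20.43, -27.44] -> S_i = 0.60 + -7.01*i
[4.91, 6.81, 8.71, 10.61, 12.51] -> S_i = 4.91 + 1.90*i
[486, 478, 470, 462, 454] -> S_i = 486 + -8*i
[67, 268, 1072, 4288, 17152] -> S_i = 67*4^i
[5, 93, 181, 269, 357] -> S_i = 5 + 88*i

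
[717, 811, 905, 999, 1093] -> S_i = 717 + 94*i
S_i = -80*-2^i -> [-80, 160, -320, 640, -1280]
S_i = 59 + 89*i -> [59, 148, 237, 326, 415]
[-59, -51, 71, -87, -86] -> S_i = Random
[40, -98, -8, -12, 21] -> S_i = Random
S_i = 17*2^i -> [17, 34, 68, 136, 272]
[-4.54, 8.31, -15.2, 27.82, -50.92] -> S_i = -4.54*(-1.83)^i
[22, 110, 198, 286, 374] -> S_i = 22 + 88*i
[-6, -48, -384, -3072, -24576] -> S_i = -6*8^i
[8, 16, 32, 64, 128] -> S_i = 8*2^i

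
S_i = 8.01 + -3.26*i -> [8.01, 4.75, 1.49, -1.77, -5.03]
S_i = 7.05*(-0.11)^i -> [7.05, -0.78, 0.09, -0.01, 0.0]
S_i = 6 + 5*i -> [6, 11, 16, 21, 26]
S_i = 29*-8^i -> [29, -232, 1856, -14848, 118784]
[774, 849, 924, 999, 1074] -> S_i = 774 + 75*i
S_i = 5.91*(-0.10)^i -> [5.91, -0.59, 0.06, -0.01, 0.0]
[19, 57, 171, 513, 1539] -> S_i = 19*3^i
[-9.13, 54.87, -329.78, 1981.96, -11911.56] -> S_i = -9.13*(-6.01)^i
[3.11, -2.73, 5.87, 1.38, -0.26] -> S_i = Random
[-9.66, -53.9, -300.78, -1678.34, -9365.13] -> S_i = -9.66*5.58^i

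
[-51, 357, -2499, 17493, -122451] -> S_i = -51*-7^i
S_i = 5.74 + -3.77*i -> [5.74, 1.97, -1.8, -5.57, -9.34]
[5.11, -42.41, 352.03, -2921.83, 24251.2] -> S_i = 5.11*(-8.30)^i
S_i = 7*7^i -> [7, 49, 343, 2401, 16807]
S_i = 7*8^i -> [7, 56, 448, 3584, 28672]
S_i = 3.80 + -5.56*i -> [3.8, -1.76, -7.32, -12.88, -18.44]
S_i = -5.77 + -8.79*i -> [-5.77, -14.56, -23.35, -32.14, -40.93]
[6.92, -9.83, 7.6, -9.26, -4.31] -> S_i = Random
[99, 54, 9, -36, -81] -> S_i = 99 + -45*i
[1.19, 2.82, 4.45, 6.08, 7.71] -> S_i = 1.19 + 1.63*i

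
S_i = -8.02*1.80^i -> [-8.02, -14.44, -25.98, -46.77, -84.19]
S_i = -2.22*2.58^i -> [-2.22, -5.73, -14.78, -38.13, -98.36]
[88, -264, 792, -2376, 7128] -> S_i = 88*-3^i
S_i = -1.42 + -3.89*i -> [-1.42, -5.31, -9.2, -13.09, -16.98]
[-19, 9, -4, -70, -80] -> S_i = Random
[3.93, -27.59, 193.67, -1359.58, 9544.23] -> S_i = 3.93*(-7.02)^i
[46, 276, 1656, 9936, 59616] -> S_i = 46*6^i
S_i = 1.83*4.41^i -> [1.83, 8.07, 35.59, 156.95, 692.16]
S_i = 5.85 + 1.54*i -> [5.85, 7.39, 8.93, 10.47, 12.01]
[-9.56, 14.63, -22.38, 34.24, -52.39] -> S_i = -9.56*(-1.53)^i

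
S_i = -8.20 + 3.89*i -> [-8.2, -4.31, -0.42, 3.47, 7.36]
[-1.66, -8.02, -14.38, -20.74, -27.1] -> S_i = -1.66 + -6.36*i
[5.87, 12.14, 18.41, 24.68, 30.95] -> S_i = 5.87 + 6.27*i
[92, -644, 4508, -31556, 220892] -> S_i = 92*-7^i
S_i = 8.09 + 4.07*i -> [8.09, 12.16, 16.23, 20.3, 24.37]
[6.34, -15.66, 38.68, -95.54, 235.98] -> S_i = 6.34*(-2.47)^i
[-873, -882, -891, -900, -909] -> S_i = -873 + -9*i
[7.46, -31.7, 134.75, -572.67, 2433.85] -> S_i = 7.46*(-4.25)^i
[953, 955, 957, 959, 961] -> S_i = 953 + 2*i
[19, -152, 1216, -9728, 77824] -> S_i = 19*-8^i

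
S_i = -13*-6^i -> [-13, 78, -468, 2808, -16848]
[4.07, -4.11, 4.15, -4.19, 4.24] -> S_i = 4.07*(-1.01)^i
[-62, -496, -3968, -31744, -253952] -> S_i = -62*8^i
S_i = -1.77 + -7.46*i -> [-1.77, -9.23, -16.69, -24.15, -31.61]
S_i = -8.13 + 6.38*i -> [-8.13, -1.75, 4.63, 11.01, 17.39]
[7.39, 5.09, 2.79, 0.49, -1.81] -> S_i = 7.39 + -2.30*i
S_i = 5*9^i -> [5, 45, 405, 3645, 32805]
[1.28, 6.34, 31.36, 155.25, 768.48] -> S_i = 1.28*4.95^i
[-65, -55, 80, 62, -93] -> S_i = Random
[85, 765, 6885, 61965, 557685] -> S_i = 85*9^i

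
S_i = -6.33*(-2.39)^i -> [-6.33, 15.13, -36.16, 86.42, -206.54]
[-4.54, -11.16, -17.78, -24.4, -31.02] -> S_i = -4.54 + -6.62*i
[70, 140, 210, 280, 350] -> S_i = 70 + 70*i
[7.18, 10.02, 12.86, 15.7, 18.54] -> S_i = 7.18 + 2.84*i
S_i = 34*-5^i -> [34, -170, 850, -4250, 21250]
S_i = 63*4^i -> [63, 252, 1008, 4032, 16128]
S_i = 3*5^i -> [3, 15, 75, 375, 1875]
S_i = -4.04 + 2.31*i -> [-4.04, -1.73, 0.58, 2.89, 5.2]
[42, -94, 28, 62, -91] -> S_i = Random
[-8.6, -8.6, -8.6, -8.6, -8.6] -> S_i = -8.60*1.00^i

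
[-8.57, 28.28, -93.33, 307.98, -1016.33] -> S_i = -8.57*(-3.30)^i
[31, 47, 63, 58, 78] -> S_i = Random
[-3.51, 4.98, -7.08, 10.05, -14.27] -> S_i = -3.51*(-1.42)^i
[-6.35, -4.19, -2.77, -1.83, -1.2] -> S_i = -6.35*0.66^i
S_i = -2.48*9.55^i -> [-2.48, -23.68, -226.18, -2160.04, -20628.38]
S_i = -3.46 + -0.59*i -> [-3.46, -4.05, -4.64, -5.23, -5.82]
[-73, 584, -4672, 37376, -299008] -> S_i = -73*-8^i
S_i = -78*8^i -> [-78, -624, -4992, -39936, -319488]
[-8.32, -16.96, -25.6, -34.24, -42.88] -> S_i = -8.32 + -8.64*i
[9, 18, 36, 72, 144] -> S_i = 9*2^i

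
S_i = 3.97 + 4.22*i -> [3.97, 8.19, 12.41, 16.63, 20.85]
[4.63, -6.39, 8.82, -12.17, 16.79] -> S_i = 4.63*(-1.38)^i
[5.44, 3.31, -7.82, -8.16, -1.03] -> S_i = Random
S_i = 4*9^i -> [4, 36, 324, 2916, 26244]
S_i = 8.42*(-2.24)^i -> [8.42, -18.86, 42.25, -94.64, 211.98]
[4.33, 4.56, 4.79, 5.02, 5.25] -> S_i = 4.33 + 0.23*i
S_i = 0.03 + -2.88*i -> [0.03, -2.85, -5.73, -8.61, -11.49]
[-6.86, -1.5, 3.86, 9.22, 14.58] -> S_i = -6.86 + 5.36*i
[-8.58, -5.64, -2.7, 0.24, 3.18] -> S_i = -8.58 + 2.94*i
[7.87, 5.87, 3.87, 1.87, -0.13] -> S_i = 7.87 + -2.00*i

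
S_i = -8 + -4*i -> [-8, -12, -16, -20, -24]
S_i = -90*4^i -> [-90, -360, -1440, -5760, -23040]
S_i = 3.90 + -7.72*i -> [3.9, -3.82, -11.54, -19.26, -26.98]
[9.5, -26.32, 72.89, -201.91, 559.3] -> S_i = 9.50*(-2.77)^i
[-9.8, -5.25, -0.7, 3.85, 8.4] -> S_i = -9.80 + 4.55*i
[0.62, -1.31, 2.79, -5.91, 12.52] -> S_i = 0.62*(-2.12)^i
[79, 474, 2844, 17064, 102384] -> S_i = 79*6^i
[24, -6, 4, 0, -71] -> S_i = Random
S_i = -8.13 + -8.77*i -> [-8.13, -16.9, -25.67, -34.44, -43.21]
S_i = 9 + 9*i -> [9, 18, 27, 36, 45]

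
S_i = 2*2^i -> [2, 4, 8, 16, 32]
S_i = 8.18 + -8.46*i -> [8.18, -0.28, -8.74, -17.2, -25.66]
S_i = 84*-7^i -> [84, -588, 4116, -28812, 201684]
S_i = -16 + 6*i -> [-16, -10, -4, 2, 8]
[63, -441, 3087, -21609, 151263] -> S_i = 63*-7^i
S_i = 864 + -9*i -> [864, 855, 846, 837, 828]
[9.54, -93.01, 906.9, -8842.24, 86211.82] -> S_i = 9.54*(-9.75)^i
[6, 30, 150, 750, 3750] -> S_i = 6*5^i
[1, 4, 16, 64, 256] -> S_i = 1*4^i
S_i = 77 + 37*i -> [77, 114, 151, 188, 225]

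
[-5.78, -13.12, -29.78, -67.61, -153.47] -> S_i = -5.78*2.27^i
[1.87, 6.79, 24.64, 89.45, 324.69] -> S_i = 1.87*3.63^i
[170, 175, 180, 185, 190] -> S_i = 170 + 5*i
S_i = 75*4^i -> [75, 300, 1200, 4800, 19200]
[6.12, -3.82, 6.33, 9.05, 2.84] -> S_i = Random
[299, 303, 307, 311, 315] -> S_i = 299 + 4*i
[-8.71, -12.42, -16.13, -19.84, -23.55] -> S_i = -8.71 + -3.71*i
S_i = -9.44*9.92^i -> [-9.44, -93.64, -928.96, -9215.25, -91415.26]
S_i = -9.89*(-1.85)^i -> [-9.89, 18.3, -33.85, 62.62, -115.85]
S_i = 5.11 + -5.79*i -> [5.11, -0.68, -6.47, -12.26, -18.05]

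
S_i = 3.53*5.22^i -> [3.53, 18.43, 96.19, 502.1, 2620.94]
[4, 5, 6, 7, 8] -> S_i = 4 + 1*i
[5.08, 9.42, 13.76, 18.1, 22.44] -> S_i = 5.08 + 4.34*i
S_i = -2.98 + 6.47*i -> [-2.98, 3.49, 9.96, 16.43, 22.9]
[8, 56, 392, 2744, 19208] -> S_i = 8*7^i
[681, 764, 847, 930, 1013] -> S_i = 681 + 83*i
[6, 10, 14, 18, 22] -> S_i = 6 + 4*i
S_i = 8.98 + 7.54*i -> [8.98, 16.52, 24.06, 31.6, 39.14]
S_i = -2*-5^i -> [-2, 10, -50, 250, -1250]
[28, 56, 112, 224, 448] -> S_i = 28*2^i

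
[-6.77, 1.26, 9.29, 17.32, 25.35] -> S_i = -6.77 + 8.03*i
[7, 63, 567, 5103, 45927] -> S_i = 7*9^i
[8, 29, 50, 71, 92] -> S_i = 8 + 21*i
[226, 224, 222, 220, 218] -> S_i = 226 + -2*i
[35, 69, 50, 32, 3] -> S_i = Random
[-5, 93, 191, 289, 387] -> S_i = -5 + 98*i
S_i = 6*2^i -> [6, 12, 24, 48, 96]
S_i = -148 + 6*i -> [-148, -142, -136, -130, -124]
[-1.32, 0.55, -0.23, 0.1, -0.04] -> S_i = -1.32*(-0.42)^i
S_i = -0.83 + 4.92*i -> [-0.83, 4.09, 9.01, 13.93, 18.85]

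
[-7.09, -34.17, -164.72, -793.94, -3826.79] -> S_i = -7.09*4.82^i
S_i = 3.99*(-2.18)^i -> [3.99, -8.7, 18.96, -41.34, 90.12]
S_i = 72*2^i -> [72, 144, 288, 576, 1152]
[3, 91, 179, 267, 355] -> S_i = 3 + 88*i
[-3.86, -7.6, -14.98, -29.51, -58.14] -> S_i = -3.86*1.97^i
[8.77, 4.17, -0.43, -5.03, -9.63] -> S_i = 8.77 + -4.60*i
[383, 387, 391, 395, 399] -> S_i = 383 + 4*i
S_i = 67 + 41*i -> [67, 108, 149, 190, 231]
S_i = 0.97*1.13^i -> [0.97, 1.1, 1.24, 1.4, 1.58]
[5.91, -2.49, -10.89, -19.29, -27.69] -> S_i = 5.91 + -8.40*i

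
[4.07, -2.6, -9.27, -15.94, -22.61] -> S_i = 4.07 + -6.67*i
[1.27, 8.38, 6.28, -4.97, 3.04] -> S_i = Random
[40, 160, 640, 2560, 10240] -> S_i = 40*4^i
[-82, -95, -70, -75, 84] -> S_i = Random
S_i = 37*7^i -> [37, 259, 1813, 12691, 88837]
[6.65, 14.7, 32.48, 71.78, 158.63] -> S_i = 6.65*2.21^i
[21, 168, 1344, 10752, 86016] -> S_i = 21*8^i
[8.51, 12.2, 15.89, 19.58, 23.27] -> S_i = 8.51 + 3.69*i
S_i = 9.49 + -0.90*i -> [9.49, 8.59, 7.69, 6.79, 5.89]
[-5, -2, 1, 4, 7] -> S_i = -5 + 3*i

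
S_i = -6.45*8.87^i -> [-6.45, -57.21, -507.47, -4501.22, -39925.85]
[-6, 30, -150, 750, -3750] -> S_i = -6*-5^i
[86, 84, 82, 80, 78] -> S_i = 86 + -2*i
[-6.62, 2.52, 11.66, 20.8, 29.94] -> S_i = -6.62 + 9.14*i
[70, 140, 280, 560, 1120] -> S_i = 70*2^i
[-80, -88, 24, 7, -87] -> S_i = Random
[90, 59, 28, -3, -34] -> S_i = 90 + -31*i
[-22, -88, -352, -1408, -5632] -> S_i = -22*4^i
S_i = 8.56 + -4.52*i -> [8.56, 4.04, -0.48, -5.0, -9.52]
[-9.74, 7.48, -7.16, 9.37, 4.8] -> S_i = Random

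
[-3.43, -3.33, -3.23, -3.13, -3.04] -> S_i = -3.43*0.97^i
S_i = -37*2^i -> [-37, -74, -148, -296, -592]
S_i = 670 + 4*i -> [670, 674, 678, 682, 686]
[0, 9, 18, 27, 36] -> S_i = 0 + 9*i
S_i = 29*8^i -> [29, 232, 1856, 14848, 118784]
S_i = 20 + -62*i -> [20, -42, -104, -166, -228]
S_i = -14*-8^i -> [-14, 112, -896, 7168, -57344]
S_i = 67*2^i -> [67, 134, 268, 536, 1072]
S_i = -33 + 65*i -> [-33, 32, 97, 162, 227]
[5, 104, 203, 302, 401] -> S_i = 5 + 99*i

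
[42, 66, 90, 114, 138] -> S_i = 42 + 24*i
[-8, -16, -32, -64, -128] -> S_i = -8*2^i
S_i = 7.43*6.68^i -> [7.43, 49.63, 331.54, 2214.72, 14794.31]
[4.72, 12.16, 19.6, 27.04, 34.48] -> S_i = 4.72 + 7.44*i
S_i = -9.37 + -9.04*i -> [-9.37, -18.41, -27.45, -36.49, -45.53]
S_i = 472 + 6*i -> [472, 478, 484, 490, 496]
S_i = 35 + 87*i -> [35, 122, 209, 296, 383]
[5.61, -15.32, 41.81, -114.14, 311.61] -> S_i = 5.61*(-2.73)^i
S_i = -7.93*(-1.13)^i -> [-7.93, 8.96, -10.13, 11.44, -12.93]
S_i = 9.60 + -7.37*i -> [9.6, 2.23, -5.14, -12.51, -19.88]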